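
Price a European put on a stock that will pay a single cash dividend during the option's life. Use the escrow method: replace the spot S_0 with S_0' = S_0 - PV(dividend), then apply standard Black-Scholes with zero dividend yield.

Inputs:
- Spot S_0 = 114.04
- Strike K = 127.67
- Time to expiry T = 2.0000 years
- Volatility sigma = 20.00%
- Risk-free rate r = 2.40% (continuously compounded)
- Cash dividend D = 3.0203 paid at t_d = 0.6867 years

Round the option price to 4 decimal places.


PV(D) = D * exp(-r * t_d) = 3.0203 * 0.98365427 = 2.97093098
S_0' = S_0 - PV(D) = 114.0400 - 2.97093098 = 111.06906902
d1 = (ln(S_0'/K) + (r + sigma^2/2)*T) / (sigma*sqrt(T)) = -0.18136072
d2 = d1 - sigma*sqrt(T) = -0.46420343
exp(-rT) = 0.95313379
N(-d1) = 0.57195778; N(-d2) = 0.67874900
P = K * exp(-rT) * N(-d2) - S_0' * N(-d1) = 127.6700 * 0.95313379 * 0.67874900 - 111.06906902 * 0.57195778 = 19.0678

Answer: Price = 19.0678


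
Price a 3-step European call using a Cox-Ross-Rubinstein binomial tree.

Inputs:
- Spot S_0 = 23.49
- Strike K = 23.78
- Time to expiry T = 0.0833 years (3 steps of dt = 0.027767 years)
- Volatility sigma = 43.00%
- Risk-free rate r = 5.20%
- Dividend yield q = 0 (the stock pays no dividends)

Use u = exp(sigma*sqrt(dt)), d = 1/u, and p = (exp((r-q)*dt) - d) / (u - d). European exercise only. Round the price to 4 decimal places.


Answer: Price = V(0,0) = 1.1688

Derivation:
dt = T/N = 0.027767
u = exp(sigma*sqrt(dt)) = 1.074282; d = 1/u = 0.930854
p = (exp((r-q)*dt) - d) / (u - d) = 0.492169
Discount per step: exp(-r*dt) = 0.998557
Stock lattice S(k, i) with i counting down-moves:
  k=0: S(0,0) = 23.4900
  k=1: S(1,0) = 25.2349; S(1,1) = 21.8658
  k=2: S(2,0) = 27.1094; S(2,1) = 23.4900; S(2,2) = 20.3539
  k=3: S(3,0) = 29.1231; S(3,1) = 25.2349; S(3,2) = 21.8658; S(3,3) = 18.9465
Terminal payoffs V(N, i) = max(S_T - K, 0):
  V(3,0) = 5.343104; V(3,1) = 1.454879; V(3,2) = 0.000000; V(3,3) = 0.000000
Backward induction: V(k, i) = exp(-r*dt) * [p * V(k+1, i) + (1-p) * V(k+1, i+1)].
  V(2,0) = exp(-r*dt) * [p*5.343104 + (1-p)*1.454879] = 3.363681
  V(2,1) = exp(-r*dt) * [p*1.454879 + (1-p)*0.000000] = 0.715013
  V(2,2) = exp(-r*dt) * [p*0.000000 + (1-p)*0.000000] = 0.000000
  V(1,0) = exp(-r*dt) * [p*3.363681 + (1-p)*0.715013] = 2.015692
  V(1,1) = exp(-r*dt) * [p*0.715013 + (1-p)*0.000000] = 0.351399
  V(0,0) = exp(-r*dt) * [p*2.015692 + (1-p)*0.351399] = 1.168823


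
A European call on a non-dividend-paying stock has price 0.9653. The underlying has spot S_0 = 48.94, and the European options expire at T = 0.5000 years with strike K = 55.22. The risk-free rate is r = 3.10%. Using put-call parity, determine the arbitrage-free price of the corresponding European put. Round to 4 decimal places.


Answer: Put price = 6.3960

Derivation:
Put-call parity: C - P = S_0 * exp(-qT) - K * exp(-rT).
S_0 * exp(-qT) = 48.9400 * 1.00000000 = 48.94000000
K * exp(-rT) = 55.2200 * 0.98461951 = 54.37068916
P = C - S*exp(-qT) + K*exp(-rT)
P = 0.9653 - 48.94000000 + 54.37068916 = 6.3960


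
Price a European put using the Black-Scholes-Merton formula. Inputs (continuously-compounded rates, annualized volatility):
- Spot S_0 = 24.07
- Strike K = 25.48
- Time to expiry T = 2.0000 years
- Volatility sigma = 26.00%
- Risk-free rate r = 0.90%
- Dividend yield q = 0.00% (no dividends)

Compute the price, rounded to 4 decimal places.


Answer: Price = 4.0783

Derivation:
d1 = (ln(S/K) + (r - q + 0.5*sigma^2) * T) / (sigma * sqrt(T)) = 0.07797871
d2 = d1 - sigma * sqrt(T) = -0.28971682
exp(-rT) = 0.98216103; exp(-qT) = 1.00000000
P = K * exp(-rT) * N(-d2) - S_0 * exp(-qT) * N(-d1)
N(-d1) = 0.46892250; N(-d2) = 0.61398356
P = 25.4800 * 0.98216103 * 0.61398356 - 24.0700 * 1.00000000 * 0.46892250 = 4.0783


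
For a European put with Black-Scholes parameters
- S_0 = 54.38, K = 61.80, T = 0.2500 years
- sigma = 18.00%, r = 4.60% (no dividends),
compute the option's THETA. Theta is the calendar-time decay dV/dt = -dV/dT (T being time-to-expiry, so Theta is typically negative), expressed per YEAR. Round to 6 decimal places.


d1 = -1.2484102807; d2 = -1.3384102807
phi(d1) = 0.1830121660; exp(-qT) = 1.0000000000; exp(-rT) = 0.9885658722
Theta = -S*exp(-qT)*phi(d1)*sigma/(2*sqrt(T)) + r*K*exp(-rT)*N(-d2) - q*S*exp(-qT)*N(-d1)
N(-d1) = 0.8940595770; N(-d2) = 0.9096186353; sqrt(T) = 0.5000000000
Term 1 = -54.3800 * 1.0000000000 * 0.1830121660 * 0.1800 / (2 * 0.5000000000) = -1.7913962857
Term 2 = 0.0460 * 61.8000 * 0.9885658722 * 0.9096186353 = 2.5562967586
Term 3 = 0 (no dividend yield, q = 0)
Theta = -1.7913962857 + (2.5562967586) + (0.0000000000) = 0.764900

Answer: Theta = 0.764900


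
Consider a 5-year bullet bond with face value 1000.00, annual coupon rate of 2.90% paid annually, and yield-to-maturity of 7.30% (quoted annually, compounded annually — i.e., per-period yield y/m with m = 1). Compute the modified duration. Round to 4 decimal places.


Answer: Modified duration = 4.3732

Derivation:
Coupon per period c = face * coupon_rate / m = 29.000000
Periods per year m = 1; per-period yield y/m = 0.073000
Number of cashflows N = 5
Cashflows (t years, CF_t, discount factor 1/(1+y/m)^(m*t), PV):
  t = 1.0000: CF_t = 29.000000, DF = 0.931966, PV = 27.027027
  t = 2.0000: CF_t = 29.000000, DF = 0.868561, PV = 25.188282
  t = 3.0000: CF_t = 29.000000, DF = 0.809470, PV = 23.474634
  t = 4.0000: CF_t = 29.000000, DF = 0.754399, PV = 21.877571
  t = 5.0000: CF_t = 1029.000000, DF = 0.703075, PV = 723.463733
Price P = sum_t PV_t = 821.031248
First compute Macaulay numerator sum_t t * PV_t:
  t * PV_t at t = 1.0000: 27.027027
  t * PV_t at t = 2.0000: 50.376565
  t * PV_t at t = 3.0000: 70.423902
  t * PV_t at t = 4.0000: 87.510286
  t * PV_t at t = 5.0000: 3617.318665
Macaulay duration D = 3852.656445 / 821.031248 = 4.692460
Modified duration = D / (1 + y/m) = 4.692460 / (1 + 0.073000) = 4.373215


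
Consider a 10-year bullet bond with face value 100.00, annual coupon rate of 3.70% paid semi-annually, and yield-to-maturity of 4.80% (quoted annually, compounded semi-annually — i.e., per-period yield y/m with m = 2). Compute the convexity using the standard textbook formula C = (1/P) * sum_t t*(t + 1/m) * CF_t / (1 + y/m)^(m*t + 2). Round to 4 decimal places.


Answer: Convexity = 78.6274

Derivation:
Coupon per period c = face * coupon_rate / m = 1.850000
Periods per year m = 2; per-period yield y/m = 0.024000
Number of cashflows N = 20
Cashflows (t years, CF_t, discount factor 1/(1+y/m)^(m*t), PV):
  t = 0.5000: CF_t = 1.850000, DF = 0.976562, PV = 1.806641
  t = 1.0000: CF_t = 1.850000, DF = 0.953674, PV = 1.764297
  t = 1.5000: CF_t = 1.850000, DF = 0.931323, PV = 1.722947
  t = 2.0000: CF_t = 1.850000, DF = 0.909495, PV = 1.682565
  t = 2.5000: CF_t = 1.850000, DF = 0.888178, PV = 1.643130
  t = 3.0000: CF_t = 1.850000, DF = 0.867362, PV = 1.604619
  t = 3.5000: CF_t = 1.850000, DF = 0.847033, PV = 1.567011
  t = 4.0000: CF_t = 1.850000, DF = 0.827181, PV = 1.530284
  t = 4.5000: CF_t = 1.850000, DF = 0.807794, PV = 1.494418
  t = 5.0000: CF_t = 1.850000, DF = 0.788861, PV = 1.459393
  t = 5.5000: CF_t = 1.850000, DF = 0.770372, PV = 1.425188
  t = 6.0000: CF_t = 1.850000, DF = 0.752316, PV = 1.391785
  t = 6.5000: CF_t = 1.850000, DF = 0.734684, PV = 1.359165
  t = 7.0000: CF_t = 1.850000, DF = 0.717465, PV = 1.327310
  t = 7.5000: CF_t = 1.850000, DF = 0.700649, PV = 1.296201
  t = 8.0000: CF_t = 1.850000, DF = 0.684228, PV = 1.265821
  t = 8.5000: CF_t = 1.850000, DF = 0.668191, PV = 1.236154
  t = 9.0000: CF_t = 1.850000, DF = 0.652530, PV = 1.207181
  t = 9.5000: CF_t = 1.850000, DF = 0.637237, PV = 1.178888
  t = 10.0000: CF_t = 101.850000, DF = 0.622302, PV = 63.381411
Price P = sum_t PV_t = 91.344410
Convexity numerator sum_t t*(t + 1/m) * CF_t / (1+y/m)^(m*t + 2):
  t = 0.5000: term = 0.861473
  t = 1.0000: term = 2.523848
  t = 1.5000: term = 4.929390
  t = 2.0000: term = 8.023096
  t = 2.5000: term = 11.752582
  t = 3.0000: term = 16.067983
  t = 3.5000: term = 20.921853
  t = 4.0000: term = 26.269068
  t = 4.5000: term = 32.066734
  t = 5.0000: term = 38.274096
  t = 5.5000: term = 44.852456
  t = 6.0000: term = 51.765086
  t = 6.5000: term = 58.977149
  t = 7.0000: term = 66.455622
  t = 7.5000: term = 74.169221
  t = 8.0000: term = 82.088330
  t = 8.5000: term = 90.184933
  t = 9.0000: term = 98.432544
  t = 9.5000: term = 106.806146
  t = 10.0000: term = 6346.748460
Convexity = (1/P) * sum = 7182.170072 / 91.344410 = 78.627363


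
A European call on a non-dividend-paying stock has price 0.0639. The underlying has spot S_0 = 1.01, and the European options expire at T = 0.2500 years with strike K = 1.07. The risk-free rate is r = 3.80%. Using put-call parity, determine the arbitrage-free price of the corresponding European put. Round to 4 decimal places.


Put-call parity: C - P = S_0 * exp(-qT) - K * exp(-rT).
S_0 * exp(-qT) = 1.0100 * 1.00000000 = 1.01000000
K * exp(-rT) = 1.0700 * 0.99054498 = 1.05988313
P = C - S*exp(-qT) + K*exp(-rT)
P = 0.0639 - 1.01000000 + 1.05988313 = 0.1138

Answer: Put price = 0.1138


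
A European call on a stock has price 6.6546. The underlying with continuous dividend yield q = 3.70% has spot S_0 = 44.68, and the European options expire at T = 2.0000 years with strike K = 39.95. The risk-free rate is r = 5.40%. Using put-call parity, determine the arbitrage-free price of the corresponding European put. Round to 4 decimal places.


Put-call parity: C - P = S_0 * exp(-qT) - K * exp(-rT).
S_0 * exp(-qT) = 44.6800 * 0.92867169 = 41.49305128
K * exp(-rT) = 39.9500 * 0.89762760 = 35.86022248
P = C - S*exp(-qT) + K*exp(-rT)
P = 6.6546 - 41.49305128 + 35.86022248 = 1.0218

Answer: Put price = 1.0218


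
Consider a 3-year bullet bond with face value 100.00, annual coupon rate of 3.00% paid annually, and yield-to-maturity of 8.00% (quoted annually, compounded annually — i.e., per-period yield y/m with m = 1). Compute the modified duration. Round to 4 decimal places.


Coupon per period c = face * coupon_rate / m = 3.000000
Periods per year m = 1; per-period yield y/m = 0.080000
Number of cashflows N = 3
Cashflows (t years, CF_t, discount factor 1/(1+y/m)^(m*t), PV):
  t = 1.0000: CF_t = 3.000000, DF = 0.925926, PV = 2.777778
  t = 2.0000: CF_t = 3.000000, DF = 0.857339, PV = 2.572016
  t = 3.0000: CF_t = 103.000000, DF = 0.793832, PV = 81.764721
Price P = sum_t PV_t = 87.114515
First compute Macaulay numerator sum_t t * PV_t:
  t * PV_t at t = 1.0000: 2.777778
  t * PV_t at t = 2.0000: 5.144033
  t * PV_t at t = 3.0000: 245.294162
Macaulay duration D = 253.215973 / 87.114515 = 2.906702
Modified duration = D / (1 + y/m) = 2.906702 / (1 + 0.080000) = 2.691391

Answer: Modified duration = 2.6914


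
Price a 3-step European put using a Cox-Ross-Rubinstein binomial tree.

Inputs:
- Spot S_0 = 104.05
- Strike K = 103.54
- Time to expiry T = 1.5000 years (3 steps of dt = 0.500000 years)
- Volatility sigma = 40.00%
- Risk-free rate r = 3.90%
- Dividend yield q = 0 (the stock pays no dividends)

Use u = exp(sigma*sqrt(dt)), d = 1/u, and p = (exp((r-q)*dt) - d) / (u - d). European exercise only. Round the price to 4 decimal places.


Answer: Price = V(0,0) = 18.0393

Derivation:
dt = T/N = 0.500000
u = exp(sigma*sqrt(dt)) = 1.326896; d = 1/u = 0.753638
p = (exp((r-q)*dt) - d) / (u - d) = 0.464107
Discount per step: exp(-r*dt) = 0.980689
Stock lattice S(k, i) with i counting down-moves:
  k=0: S(0,0) = 104.0500
  k=1: S(1,0) = 138.0636; S(1,1) = 78.4161
  k=2: S(2,0) = 183.1961; S(2,1) = 104.0500; S(2,2) = 59.0974
  k=3: S(3,0) = 243.0822; S(3,1) = 138.0636; S(3,2) = 78.4161; S(3,3) = 44.5380
Terminal payoffs V(N, i) = max(K - S_T, 0):
  V(3,0) = 0.000000; V(3,1) = 0.000000; V(3,2) = 25.123933; V(3,3) = 59.001971
Backward induction: V(k, i) = exp(-r*dt) * [p * V(k+1, i) + (1-p) * V(k+1, i+1)].
  V(2,0) = exp(-r*dt) * [p*0.000000 + (1-p)*0.000000] = 0.000000
  V(2,1) = exp(-r*dt) * [p*0.000000 + (1-p)*25.123933] = 13.203743
  V(2,2) = exp(-r*dt) * [p*25.123933 + (1-p)*59.001971] = 42.443176
  V(1,0) = exp(-r*dt) * [p*0.000000 + (1-p)*13.203743] = 6.939153
  V(1,1) = exp(-r*dt) * [p*13.203743 + (1-p)*42.443176] = 28.315384
  V(0,0) = exp(-r*dt) * [p*6.939153 + (1-p)*28.315384] = 18.039309


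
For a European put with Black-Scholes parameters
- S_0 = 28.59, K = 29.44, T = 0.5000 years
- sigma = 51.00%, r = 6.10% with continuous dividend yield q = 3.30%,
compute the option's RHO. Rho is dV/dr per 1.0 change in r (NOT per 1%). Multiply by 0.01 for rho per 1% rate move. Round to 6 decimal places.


Answer: Rho = -8.397179

Derivation:
d1 = 0.1378933439; d2 = -0.2227311145
phi(d1) = 0.3951673945; exp(-qT) = 0.9836353794; exp(-rT) = 0.9699604321
N(-d2) = 0.5881276081
Rho = -K*T*exp(-rT)*N(-d2) = -29.4400 * 0.5000 * 0.9699604321 * 0.5881276081 = -8.397179


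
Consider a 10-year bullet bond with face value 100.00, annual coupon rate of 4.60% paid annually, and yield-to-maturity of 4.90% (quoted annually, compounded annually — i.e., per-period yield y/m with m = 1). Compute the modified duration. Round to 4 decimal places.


Coupon per period c = face * coupon_rate / m = 4.600000
Periods per year m = 1; per-period yield y/m = 0.049000
Number of cashflows N = 10
Cashflows (t years, CF_t, discount factor 1/(1+y/m)^(m*t), PV):
  t = 1.0000: CF_t = 4.600000, DF = 0.953289, PV = 4.385129
  t = 2.0000: CF_t = 4.600000, DF = 0.908760, PV = 4.180294
  t = 3.0000: CF_t = 4.600000, DF = 0.866310, PV = 3.985028
  t = 4.0000: CF_t = 4.600000, DF = 0.825844, PV = 3.798883
  t = 5.0000: CF_t = 4.600000, DF = 0.787268, PV = 3.621432
  t = 6.0000: CF_t = 4.600000, DF = 0.750494, PV = 3.452271
  t = 7.0000: CF_t = 4.600000, DF = 0.715437, PV = 3.291012
  t = 8.0000: CF_t = 4.600000, DF = 0.682018, PV = 3.137285
  t = 9.0000: CF_t = 4.600000, DF = 0.650161, PV = 2.990738
  t = 10.0000: CF_t = 104.600000, DF = 0.619791, PV = 64.830117
Price P = sum_t PV_t = 97.672189
First compute Macaulay numerator sum_t t * PV_t:
  t * PV_t at t = 1.0000: 4.385129
  t * PV_t at t = 2.0000: 8.360589
  t * PV_t at t = 3.0000: 11.955084
  t * PV_t at t = 4.0000: 15.195531
  t * PV_t at t = 5.0000: 18.107162
  t * PV_t at t = 6.0000: 20.713627
  t * PV_t at t = 7.0000: 23.037081
  t * PV_t at t = 8.0000: 25.098277
  t * PV_t at t = 9.0000: 26.916646
  t * PV_t at t = 10.0000: 648.301166
Macaulay duration D = 802.070292 / 97.672189 = 8.211860
Modified duration = D / (1 + y/m) = 8.211860 / (1 + 0.049000) = 7.828274

Answer: Modified duration = 7.8283


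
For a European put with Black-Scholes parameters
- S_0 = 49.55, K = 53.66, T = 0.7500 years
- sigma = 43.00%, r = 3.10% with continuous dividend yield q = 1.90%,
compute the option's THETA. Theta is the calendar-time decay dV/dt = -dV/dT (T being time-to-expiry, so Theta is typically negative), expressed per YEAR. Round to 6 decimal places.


Answer: Theta = -4.252666

Derivation:
d1 = -0.0036200781; d2 = -0.3760110017
phi(d1) = 0.3989396663; exp(-qT) = 0.9858510507; exp(-rT) = 0.9770181987
Theta = -S*exp(-qT)*phi(d1)*sigma/(2*sqrt(T)) + r*K*exp(-rT)*N(-d2) - q*S*exp(-qT)*N(-d1)
N(-d1) = 0.5014441991; N(-d2) = 0.6465456415; sqrt(T) = 0.8660254038
Term 1 = -49.5500 * 0.9858510507 * 0.3989396663 * 0.4300 / (2 * 0.8660254038) = -4.8380461941
Term 2 = 0.0310 * 53.6600 * 0.9770181987 * 0.6465456415 = 1.0507858209
Term 3 = -0.0190 * 49.5500 * 0.9858510507 * 0.5014441991 = -0.4654051396
Theta = -4.8380461941 + (1.0507858209) + (-0.4654051396) = -4.252666


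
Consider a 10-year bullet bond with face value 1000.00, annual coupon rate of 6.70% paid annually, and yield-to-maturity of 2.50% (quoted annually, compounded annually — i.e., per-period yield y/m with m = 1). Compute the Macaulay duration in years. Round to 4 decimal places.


Coupon per period c = face * coupon_rate / m = 67.000000
Periods per year m = 1; per-period yield y/m = 0.025000
Number of cashflows N = 10
Cashflows (t years, CF_t, discount factor 1/(1+y/m)^(m*t), PV):
  t = 1.0000: CF_t = 67.000000, DF = 0.975610, PV = 65.365854
  t = 2.0000: CF_t = 67.000000, DF = 0.951814, PV = 63.771565
  t = 3.0000: CF_t = 67.000000, DF = 0.928599, PV = 62.216161
  t = 4.0000: CF_t = 67.000000, DF = 0.905951, PV = 60.698693
  t = 5.0000: CF_t = 67.000000, DF = 0.883854, PV = 59.218237
  t = 6.0000: CF_t = 67.000000, DF = 0.862297, PV = 57.773890
  t = 7.0000: CF_t = 67.000000, DF = 0.841265, PV = 56.364771
  t = 8.0000: CF_t = 67.000000, DF = 0.820747, PV = 54.990020
  t = 9.0000: CF_t = 67.000000, DF = 0.800728, PV = 53.648800
  t = 10.0000: CF_t = 1067.000000, DF = 0.781198, PV = 833.538695
Price P = sum_t PV_t = 1367.586685
Macaulay numerator sum_t t * PV_t:
  t * PV_t at t = 1.0000: 65.365854
  t * PV_t at t = 2.0000: 127.543129
  t * PV_t at t = 3.0000: 186.648482
  t * PV_t at t = 4.0000: 242.794773
  t * PV_t at t = 5.0000: 296.091186
  t * PV_t at t = 6.0000: 346.643340
  t * PV_t at t = 7.0000: 394.553395
  t * PV_t at t = 8.0000: 439.920162
  t * PV_t at t = 9.0000: 482.839202
  t * PV_t at t = 10.0000: 8335.386946
Macaulay duration D = (sum_t t * PV_t) / P = 10917.786469 / 1367.586685 = 7.983250

Answer: Macaulay duration = 7.9833 years


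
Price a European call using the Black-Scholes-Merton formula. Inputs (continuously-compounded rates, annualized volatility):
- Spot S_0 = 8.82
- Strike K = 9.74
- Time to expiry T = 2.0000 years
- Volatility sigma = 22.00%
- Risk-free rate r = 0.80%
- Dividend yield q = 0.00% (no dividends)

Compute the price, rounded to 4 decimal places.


Answer: Price = 0.7951

Derivation:
d1 = (ln(S/K) + (r - q + 0.5*sigma^2) * T) / (sigma * sqrt(T)) = -0.11191330
d2 = d1 - sigma * sqrt(T) = -0.42304028
exp(-rT) = 0.98412732; exp(-qT) = 1.00000000
C = S_0 * exp(-qT) * N(d1) - K * exp(-rT) * N(d2)
N(d1) = 0.45544608; N(d2) = 0.33613293
C = 8.8200 * 1.00000000 * 0.45544608 - 9.7400 * 0.98412732 * 0.33613293 = 0.7951


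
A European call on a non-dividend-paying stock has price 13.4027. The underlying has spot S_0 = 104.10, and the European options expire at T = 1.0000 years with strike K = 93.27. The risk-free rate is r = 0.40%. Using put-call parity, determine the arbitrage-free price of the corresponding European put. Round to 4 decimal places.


Answer: Put price = 2.2004

Derivation:
Put-call parity: C - P = S_0 * exp(-qT) - K * exp(-rT).
S_0 * exp(-qT) = 104.1000 * 1.00000000 = 104.10000000
K * exp(-rT) = 93.2700 * 0.99600799 = 92.89766517
P = C - S*exp(-qT) + K*exp(-rT)
P = 13.4027 - 104.10000000 + 92.89766517 = 2.2004


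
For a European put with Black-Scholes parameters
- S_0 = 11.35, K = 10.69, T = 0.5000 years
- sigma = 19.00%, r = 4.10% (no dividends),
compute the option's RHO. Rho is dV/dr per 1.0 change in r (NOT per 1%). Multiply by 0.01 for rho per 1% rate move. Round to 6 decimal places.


Answer: Rho = -1.558374

Derivation:
d1 = 0.6656779076; d2 = 0.5313276192
phi(d1) = 0.3196584901; exp(-qT) = 1.0000000000; exp(-rT) = 0.9797086965
N(-d2) = 0.2975958847
Rho = -K*T*exp(-rT)*N(-d2) = -10.6900 * 0.5000 * 0.9797086965 * 0.2975958847 = -1.558374


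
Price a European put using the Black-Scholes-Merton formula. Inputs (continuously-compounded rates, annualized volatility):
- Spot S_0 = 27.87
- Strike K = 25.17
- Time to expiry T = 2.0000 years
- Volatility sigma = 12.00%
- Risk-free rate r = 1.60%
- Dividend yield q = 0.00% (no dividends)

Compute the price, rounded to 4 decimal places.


Answer: Price = 0.5410

Derivation:
d1 = (ln(S/K) + (r - q + 0.5*sigma^2) * T) / (sigma * sqrt(T)) = 0.87385454
d2 = d1 - sigma * sqrt(T) = 0.70414891
exp(-rT) = 0.96850658; exp(-qT) = 1.00000000
P = K * exp(-rT) * N(-d2) - S_0 * exp(-qT) * N(-d1)
N(-d1) = 0.19109874; N(-d2) = 0.24067002
P = 25.1700 * 0.96850658 * 0.24067002 - 27.8700 * 1.00000000 * 0.19109874 = 0.5410


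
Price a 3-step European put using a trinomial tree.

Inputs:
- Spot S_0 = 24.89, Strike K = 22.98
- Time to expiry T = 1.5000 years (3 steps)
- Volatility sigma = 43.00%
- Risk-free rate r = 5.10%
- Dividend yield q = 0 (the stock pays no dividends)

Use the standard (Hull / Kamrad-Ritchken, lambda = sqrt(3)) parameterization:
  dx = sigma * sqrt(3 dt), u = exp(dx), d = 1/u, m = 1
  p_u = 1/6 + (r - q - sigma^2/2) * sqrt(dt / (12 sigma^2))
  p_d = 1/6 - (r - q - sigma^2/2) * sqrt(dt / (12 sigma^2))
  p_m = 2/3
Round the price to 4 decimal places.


dt = T/N = 0.500000; dx = sigma*sqrt(3*dt) = 0.526640
u = exp(dx) = 1.693234; d = 1/u = 0.590586
p_u = 0.146990, p_m = 0.666667, p_d = 0.186343
Discount per step: exp(-r*dt) = 0.974822
Stock lattice S(k, j) with j the centered position index:
  k=0: S(0,+0) = 24.8900
  k=1: S(1,-1) = 14.6997; S(1,+0) = 24.8900; S(1,+1) = 42.1446
  k=2: S(2,-2) = 8.6814; S(2,-1) = 14.6997; S(2,+0) = 24.8900; S(2,+1) = 42.1446; S(2,+2) = 71.3607
  k=3: S(3,-3) = 5.1271; S(3,-2) = 8.6814; S(3,-1) = 14.6997; S(3,+0) = 24.8900; S(3,+1) = 42.1446; S(3,+2) = 71.3607; S(3,+3) = 120.8303
Terminal payoffs V(N, j) = max(K - S_T, 0):
  V(3,-3) = 17.852874; V(3,-2) = 14.298576; V(3,-1) = 8.280319; V(3,+0) = 0.000000; V(3,+1) = 0.000000; V(3,+2) = 0.000000; V(3,+3) = 0.000000
Backward induction: V(k, j) = exp(-r*dt) * [p_u * V(k+1, j+1) + p_m * V(k+1, j) + p_d * V(k+1, j-1)]
  V(2,-2) = exp(-r*dt) * [p_u*8.280319 + p_m*14.298576 + p_d*17.852874] = 13.721865
  V(2,-1) = exp(-r*dt) * [p_u*0.000000 + p_m*8.280319 + p_d*14.298576] = 7.978586
  V(2,+0) = exp(-r*dt) * [p_u*0.000000 + p_m*0.000000 + p_d*8.280319] = 1.504133
  V(2,+1) = exp(-r*dt) * [p_u*0.000000 + p_m*0.000000 + p_d*0.000000] = 0.000000
  V(2,+2) = exp(-r*dt) * [p_u*0.000000 + p_m*0.000000 + p_d*0.000000] = 0.000000
  V(1,-1) = exp(-r*dt) * [p_u*1.504133 + p_m*7.978586 + p_d*13.721865] = 7.893261
  V(1,+0) = exp(-r*dt) * [p_u*0.000000 + p_m*1.504133 + p_d*7.978586] = 2.426831
  V(1,+1) = exp(-r*dt) * [p_u*0.000000 + p_m*0.000000 + p_d*1.504133] = 0.273228
  V(0,+0) = exp(-r*dt) * [p_u*0.273228 + p_m*2.426831 + p_d*7.893261] = 3.050127

Answer: Price = V(0,0) = 3.0501


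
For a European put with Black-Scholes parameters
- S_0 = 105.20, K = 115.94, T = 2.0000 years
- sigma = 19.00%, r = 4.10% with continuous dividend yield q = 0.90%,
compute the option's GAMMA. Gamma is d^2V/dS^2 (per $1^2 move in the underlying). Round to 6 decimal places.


d1 = 0.0107572690; d2 = -0.2579433078
phi(d1) = 0.3989191985; exp(-qT) = 0.9821610324; exp(-rT) = 0.9212719587
Gamma = exp(-qT) * phi(d1) / (S * sigma * sqrt(T)) = 0.9821610324 * 0.3989191985 / (105.2000 * 0.1900 * 1.4142135624) = 0.013861

Answer: Gamma = 0.013861


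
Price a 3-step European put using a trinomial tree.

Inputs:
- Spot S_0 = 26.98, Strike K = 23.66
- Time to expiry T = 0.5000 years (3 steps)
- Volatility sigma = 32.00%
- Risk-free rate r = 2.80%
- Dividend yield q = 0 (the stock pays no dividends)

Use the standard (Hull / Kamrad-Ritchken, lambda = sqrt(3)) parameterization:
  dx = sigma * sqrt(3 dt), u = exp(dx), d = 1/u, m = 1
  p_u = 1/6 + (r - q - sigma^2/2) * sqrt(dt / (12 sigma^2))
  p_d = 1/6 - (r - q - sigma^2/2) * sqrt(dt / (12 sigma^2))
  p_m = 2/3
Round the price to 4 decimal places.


Answer: Price = V(0,0) = 0.9710

Derivation:
dt = T/N = 0.166667; dx = sigma*sqrt(3*dt) = 0.226274
u = exp(dx) = 1.253919; d = 1/u = 0.797499
p_u = 0.158122, p_m = 0.666667, p_d = 0.175211
Discount per step: exp(-r*dt) = 0.995344
Stock lattice S(k, j) with j the centered position index:
  k=0: S(0,+0) = 26.9800
  k=1: S(1,-1) = 21.5165; S(1,+0) = 26.9800; S(1,+1) = 33.8307
  k=2: S(2,-2) = 17.1594; S(2,-1) = 21.5165; S(2,+0) = 26.9800; S(2,+1) = 33.8307; S(2,+2) = 42.4210
  k=3: S(3,-3) = 13.6846; S(3,-2) = 17.1594; S(3,-1) = 21.5165; S(3,+0) = 26.9800; S(3,+1) = 33.8307; S(3,+2) = 42.4210; S(3,+3) = 53.1926
Terminal payoffs V(N, j) = max(K - S_T, 0):
  V(3,-3) = 9.975370; V(3,-2) = 6.500576; V(3,-1) = 2.143466; V(3,+0) = 0.000000; V(3,+1) = 0.000000; V(3,+2) = 0.000000; V(3,+3) = 0.000000
Backward induction: V(k, j) = exp(-r*dt) * [p_u * V(k+1, j+1) + p_m * V(k+1, j) + p_d * V(k+1, j-1)]
  V(2,-2) = exp(-r*dt) * [p_u*2.143466 + p_m*6.500576 + p_d*9.975370] = 6.390549
  V(2,-1) = exp(-r*dt) * [p_u*0.000000 + p_m*2.143466 + p_d*6.500576] = 2.555993
  V(2,+0) = exp(-r*dt) * [p_u*0.000000 + p_m*0.000000 + p_d*2.143466] = 0.373810
  V(2,+1) = exp(-r*dt) * [p_u*0.000000 + p_m*0.000000 + p_d*0.000000] = 0.000000
  V(2,+2) = exp(-r*dt) * [p_u*0.000000 + p_m*0.000000 + p_d*0.000000] = 0.000000
  V(1,-1) = exp(-r*dt) * [p_u*0.373810 + p_m*2.555993 + p_d*6.390549] = 2.869375
  V(1,+0) = exp(-r*dt) * [p_u*0.000000 + p_m*0.373810 + p_d*2.555993] = 0.693799
  V(1,+1) = exp(-r*dt) * [p_u*0.000000 + p_m*0.000000 + p_d*0.373810] = 0.065191
  V(0,+0) = exp(-r*dt) * [p_u*0.065191 + p_m*0.693799 + p_d*2.869375] = 0.971044


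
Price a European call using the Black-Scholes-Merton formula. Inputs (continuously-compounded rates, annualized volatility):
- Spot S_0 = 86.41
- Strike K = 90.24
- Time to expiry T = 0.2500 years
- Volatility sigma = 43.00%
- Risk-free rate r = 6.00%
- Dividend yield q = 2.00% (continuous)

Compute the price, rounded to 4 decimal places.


Answer: Price = 6.1162

Derivation:
d1 = (ln(S/K) + (r - q + 0.5*sigma^2) * T) / (sigma * sqrt(T)) = -0.04770641
d2 = d1 - sigma * sqrt(T) = -0.26270641
exp(-rT) = 0.98511194; exp(-qT) = 0.99501248
C = S_0 * exp(-qT) * N(d1) - K * exp(-rT) * N(d2)
N(d1) = 0.48097511; N(d2) = 0.39638844
C = 86.4100 * 0.99501248 * 0.48097511 - 90.2400 * 0.98511194 * 0.39638844 = 6.1162


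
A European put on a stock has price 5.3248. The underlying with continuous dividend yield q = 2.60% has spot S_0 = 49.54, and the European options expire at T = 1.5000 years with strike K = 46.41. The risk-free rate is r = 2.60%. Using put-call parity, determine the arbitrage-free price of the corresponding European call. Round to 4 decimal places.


Answer: Call price = 8.3351

Derivation:
Put-call parity: C - P = S_0 * exp(-qT) - K * exp(-rT).
S_0 * exp(-qT) = 49.5400 * 0.96175071 = 47.64513013
K * exp(-rT) = 46.4100 * 0.96175071 = 44.63485041
C = P + S*exp(-qT) - K*exp(-rT)
C = 5.3248 + 47.64513013 - 44.63485041 = 8.3351


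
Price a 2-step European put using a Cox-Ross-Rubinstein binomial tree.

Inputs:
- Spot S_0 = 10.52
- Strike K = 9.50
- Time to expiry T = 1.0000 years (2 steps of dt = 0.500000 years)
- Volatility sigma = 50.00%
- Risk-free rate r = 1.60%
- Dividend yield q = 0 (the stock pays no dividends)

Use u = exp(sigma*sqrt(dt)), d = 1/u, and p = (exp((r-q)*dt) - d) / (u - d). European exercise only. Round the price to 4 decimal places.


dt = T/N = 0.500000
u = exp(sigma*sqrt(dt)) = 1.424119; d = 1/u = 0.702189
p = (exp((r-q)*dt) - d) / (u - d) = 0.423647
Discount per step: exp(-r*dt) = 0.992032
Stock lattice S(k, i) with i counting down-moves:
  k=0: S(0,0) = 10.5200
  k=1: S(1,0) = 14.9817; S(1,1) = 7.3870
  k=2: S(2,0) = 21.3358; S(2,1) = 10.5200; S(2,2) = 5.1871
Terminal payoffs V(N, i) = max(K - S_T, 0):
  V(2,0) = 0.000000; V(2,1) = 0.000000; V(2,2) = 4.312917
Backward induction: V(k, i) = exp(-r*dt) * [p * V(k+1, i) + (1-p) * V(k+1, i+1)].
  V(1,0) = exp(-r*dt) * [p*0.000000 + (1-p)*0.000000] = 0.000000
  V(1,1) = exp(-r*dt) * [p*0.000000 + (1-p)*4.312917] = 2.465957
  V(0,0) = exp(-r*dt) * [p*0.000000 + (1-p)*2.465957] = 1.409937

Answer: Price = V(0,0) = 1.4099


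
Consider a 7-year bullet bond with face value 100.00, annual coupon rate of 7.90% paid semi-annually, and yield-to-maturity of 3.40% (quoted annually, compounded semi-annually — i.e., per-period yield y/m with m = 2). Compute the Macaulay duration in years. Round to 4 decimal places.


Answer: Macaulay duration = 5.7058 years

Derivation:
Coupon per period c = face * coupon_rate / m = 3.950000
Periods per year m = 2; per-period yield y/m = 0.017000
Number of cashflows N = 14
Cashflows (t years, CF_t, discount factor 1/(1+y/m)^(m*t), PV):
  t = 0.5000: CF_t = 3.950000, DF = 0.983284, PV = 3.883972
  t = 1.0000: CF_t = 3.950000, DF = 0.966848, PV = 3.819049
  t = 1.5000: CF_t = 3.950000, DF = 0.950686, PV = 3.755210
  t = 2.0000: CF_t = 3.950000, DF = 0.934795, PV = 3.692439
  t = 2.5000: CF_t = 3.950000, DF = 0.919169, PV = 3.630716
  t = 3.0000: CF_t = 3.950000, DF = 0.903804, PV = 3.570026
  t = 3.5000: CF_t = 3.950000, DF = 0.888696, PV = 3.510350
  t = 4.0000: CF_t = 3.950000, DF = 0.873841, PV = 3.451672
  t = 4.5000: CF_t = 3.950000, DF = 0.859234, PV = 3.393974
  t = 5.0000: CF_t = 3.950000, DF = 0.844871, PV = 3.337241
  t = 5.5000: CF_t = 3.950000, DF = 0.830748, PV = 3.281456
  t = 6.0000: CF_t = 3.950000, DF = 0.816862, PV = 3.226604
  t = 6.5000: CF_t = 3.950000, DF = 0.803207, PV = 3.172669
  t = 7.0000: CF_t = 103.950000, DF = 0.789781, PV = 82.097731
Price P = sum_t PV_t = 127.823108
Macaulay numerator sum_t t * PV_t:
  t * PV_t at t = 0.5000: 1.941986
  t * PV_t at t = 1.0000: 3.819049
  t * PV_t at t = 1.5000: 5.632815
  t * PV_t at t = 2.0000: 7.384877
  t * PV_t at t = 2.5000: 9.076791
  t * PV_t at t = 3.0000: 10.710078
  t * PV_t at t = 3.5000: 12.286225
  t * PV_t at t = 4.0000: 13.806686
  t * PV_t at t = 4.5000: 15.272883
  t * PV_t at t = 5.0000: 16.686205
  t * PV_t at t = 5.5000: 18.048009
  t * PV_t at t = 6.0000: 19.359624
  t * PV_t at t = 6.5000: 20.622346
  t * PV_t at t = 7.0000: 574.684115
Macaulay duration D = (sum_t t * PV_t) / P = 729.331690 / 127.823108 = 5.705789


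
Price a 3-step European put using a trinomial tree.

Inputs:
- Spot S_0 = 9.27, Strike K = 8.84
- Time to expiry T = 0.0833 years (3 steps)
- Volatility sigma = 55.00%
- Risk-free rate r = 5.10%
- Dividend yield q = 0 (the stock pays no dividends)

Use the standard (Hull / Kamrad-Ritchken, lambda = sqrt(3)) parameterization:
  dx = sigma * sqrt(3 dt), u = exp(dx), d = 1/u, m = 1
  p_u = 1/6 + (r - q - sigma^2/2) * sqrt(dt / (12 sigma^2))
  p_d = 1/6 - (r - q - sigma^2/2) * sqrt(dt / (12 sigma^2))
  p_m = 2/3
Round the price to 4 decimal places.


Answer: Price = V(0,0) = 0.3751

Derivation:
dt = T/N = 0.027767; dx = sigma*sqrt(3*dt) = 0.158740
u = exp(dx) = 1.172033; d = 1/u = 0.853219
p_u = 0.157899, p_m = 0.666667, p_d = 0.175435
Discount per step: exp(-r*dt) = 0.998585
Stock lattice S(k, j) with j the centered position index:
  k=0: S(0,+0) = 9.2700
  k=1: S(1,-1) = 7.9093; S(1,+0) = 9.2700; S(1,+1) = 10.8647
  k=2: S(2,-2) = 6.7484; S(2,-1) = 7.9093; S(2,+0) = 9.2700; S(2,+1) = 10.8647; S(2,+2) = 12.7338
  k=3: S(3,-3) = 5.7579; S(3,-2) = 6.7484; S(3,-1) = 7.9093; S(3,+0) = 9.2700; S(3,+1) = 10.8647; S(3,+2) = 12.7338; S(3,+3) = 14.9245
Terminal payoffs V(N, j) = max(K - S_T, 0):
  V(3,-3) = 3.082147; V(3,-2) = 2.091608; V(3,-1) = 0.930664; V(3,+0) = 0.000000; V(3,+1) = 0.000000; V(3,+2) = 0.000000; V(3,+3) = 0.000000
Backward induction: V(k, j) = exp(-r*dt) * [p_u * V(k+1, j+1) + p_m * V(k+1, j) + p_d * V(k+1, j-1)]
  V(2,-2) = exp(-r*dt) * [p_u*0.930664 + p_m*2.091608 + p_d*3.082147] = 2.079125
  V(2,-1) = exp(-r*dt) * [p_u*0.000000 + p_m*0.930664 + p_d*2.091608] = 0.985986
  V(2,+0) = exp(-r*dt) * [p_u*0.000000 + p_m*0.000000 + p_d*0.930664] = 0.163040
  V(2,+1) = exp(-r*dt) * [p_u*0.000000 + p_m*0.000000 + p_d*0.000000] = 0.000000
  V(2,+2) = exp(-r*dt) * [p_u*0.000000 + p_m*0.000000 + p_d*0.000000] = 0.000000
  V(1,-1) = exp(-r*dt) * [p_u*0.163040 + p_m*0.985986 + p_d*2.079125] = 1.046335
  V(1,+0) = exp(-r*dt) * [p_u*0.000000 + p_m*0.163040 + p_d*0.985986] = 0.281270
  V(1,+1) = exp(-r*dt) * [p_u*0.000000 + p_m*0.000000 + p_d*0.163040] = 0.028562
  V(0,+0) = exp(-r*dt) * [p_u*0.028562 + p_m*0.281270 + p_d*1.046335] = 0.375055


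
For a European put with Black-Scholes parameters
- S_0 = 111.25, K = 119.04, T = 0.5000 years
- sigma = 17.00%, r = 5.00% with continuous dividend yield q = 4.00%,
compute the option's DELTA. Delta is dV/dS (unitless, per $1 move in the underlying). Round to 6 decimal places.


Answer: Delta = -0.664296

Derivation:
d1 = -0.4613218717; d2 = -0.5815300245
phi(d1) = 0.3586718168; exp(-qT) = 0.9801986733; exp(-rT) = 0.9753099120
N(-d1) = 0.6777161523
Delta = -exp(-qT) * N(-d1) = -0.9801986733 * 0.6777161523 = -0.664296


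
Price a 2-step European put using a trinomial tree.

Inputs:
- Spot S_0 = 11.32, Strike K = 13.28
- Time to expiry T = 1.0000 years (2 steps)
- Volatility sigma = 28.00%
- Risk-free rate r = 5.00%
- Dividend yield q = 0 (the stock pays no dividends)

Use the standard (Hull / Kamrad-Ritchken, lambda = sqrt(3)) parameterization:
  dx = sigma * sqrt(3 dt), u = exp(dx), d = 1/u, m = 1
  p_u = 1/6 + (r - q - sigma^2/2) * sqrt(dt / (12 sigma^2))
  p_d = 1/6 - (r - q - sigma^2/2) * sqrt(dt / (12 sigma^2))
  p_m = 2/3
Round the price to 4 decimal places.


dt = T/N = 0.500000; dx = sigma*sqrt(3*dt) = 0.342929
u = exp(dx) = 1.409068; d = 1/u = 0.709689
p_u = 0.174540, p_m = 0.666667, p_d = 0.158793
Discount per step: exp(-r*dt) = 0.975310
Stock lattice S(k, j) with j the centered position index:
  k=0: S(0,+0) = 11.3200
  k=1: S(1,-1) = 8.0337; S(1,+0) = 11.3200; S(1,+1) = 15.9507
  k=2: S(2,-2) = 5.7014; S(2,-1) = 8.0337; S(2,+0) = 11.3200; S(2,+1) = 15.9507; S(2,+2) = 22.4756
Terminal payoffs V(N, j) = max(K - S_T, 0):
  V(2,-2) = 7.578588; V(2,-1) = 5.246322; V(2,+0) = 1.960000; V(2,+1) = 0.000000; V(2,+2) = 0.000000
Backward induction: V(k, j) = exp(-r*dt) * [p_u * V(k+1, j+1) + p_m * V(k+1, j) + p_d * V(k+1, j-1)]
  V(1,-1) = exp(-r*dt) * [p_u*1.960000 + p_m*5.246322 + p_d*7.578588] = 4.918561
  V(1,+0) = exp(-r*dt) * [p_u*0.000000 + p_m*1.960000 + p_d*5.246322] = 2.086917
  V(1,+1) = exp(-r*dt) * [p_u*0.000000 + p_m*0.000000 + p_d*1.960000] = 0.303550
  V(0,+0) = exp(-r*dt) * [p_u*0.303550 + p_m*2.086917 + p_d*4.918561] = 2.170351

Answer: Price = V(0,0) = 2.1704


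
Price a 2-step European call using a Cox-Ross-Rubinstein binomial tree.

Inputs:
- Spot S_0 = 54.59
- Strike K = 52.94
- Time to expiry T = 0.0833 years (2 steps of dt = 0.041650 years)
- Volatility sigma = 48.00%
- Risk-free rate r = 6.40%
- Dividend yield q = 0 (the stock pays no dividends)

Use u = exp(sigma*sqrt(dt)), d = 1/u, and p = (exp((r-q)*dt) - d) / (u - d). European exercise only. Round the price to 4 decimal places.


dt = T/N = 0.041650
u = exp(sigma*sqrt(dt)) = 1.102919; d = 1/u = 0.906685
p = (exp((r-q)*dt) - d) / (u - d) = 0.489132
Discount per step: exp(-r*dt) = 0.997338
Stock lattice S(k, i) with i counting down-moves:
  k=0: S(0,0) = 54.5900
  k=1: S(1,0) = 60.2083; S(1,1) = 49.4959
  k=2: S(2,0) = 66.4049; S(2,1) = 54.5900; S(2,2) = 44.8772
Terminal payoffs V(N, i) = max(S_T - K, 0):
  V(2,0) = 13.464890; V(2,1) = 1.650000; V(2,2) = 0.000000
Backward induction: V(k, i) = exp(-r*dt) * [p * V(k+1, i) + (1-p) * V(k+1, i+1)].
  V(1,0) = exp(-r*dt) * [p*13.464890 + (1-p)*1.650000] = 7.409259
  V(1,1) = exp(-r*dt) * [p*1.650000 + (1-p)*0.000000] = 0.804919
  V(0,0) = exp(-r*dt) * [p*7.409259 + (1-p)*0.804919] = 4.024567

Answer: Price = V(0,0) = 4.0246


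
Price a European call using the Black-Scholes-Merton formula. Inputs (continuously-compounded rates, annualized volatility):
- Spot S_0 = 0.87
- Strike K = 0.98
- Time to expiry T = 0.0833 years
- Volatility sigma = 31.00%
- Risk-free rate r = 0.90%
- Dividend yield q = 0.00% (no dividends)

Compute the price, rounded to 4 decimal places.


Answer: Price = 0.0036

Derivation:
d1 = (ln(S/K) + (r - q + 0.5*sigma^2) * T) / (sigma * sqrt(T)) = -1.27758261
d2 = d1 - sigma * sqrt(T) = -1.36705401
exp(-rT) = 0.99925058; exp(-qT) = 1.00000000
C = S_0 * exp(-qT) * N(d1) - K * exp(-rT) * N(d2)
N(d1) = 0.10069832; N(d2) = 0.08580419
C = 0.8700 * 1.00000000 * 0.10069832 - 0.9800 * 0.99925058 * 0.08580419 = 0.0036


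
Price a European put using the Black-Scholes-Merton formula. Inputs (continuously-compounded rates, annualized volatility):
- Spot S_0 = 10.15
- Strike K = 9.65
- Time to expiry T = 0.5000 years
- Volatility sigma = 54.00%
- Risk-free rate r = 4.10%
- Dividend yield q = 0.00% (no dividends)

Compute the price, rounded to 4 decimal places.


Answer: Price = 1.1615

Derivation:
d1 = (ln(S/K) + (r - q + 0.5*sigma^2) * T) / (sigma * sqrt(T)) = 0.37690308
d2 = d1 - sigma * sqrt(T) = -0.00493458
exp(-rT) = 0.97970870; exp(-qT) = 1.00000000
P = K * exp(-rT) * N(-d2) - S_0 * exp(-qT) * N(-d1)
N(-d1) = 0.35312282; N(-d2) = 0.50196861
P = 9.6500 * 0.97970870 * 0.50196861 - 10.1500 * 1.00000000 * 0.35312282 = 1.1615


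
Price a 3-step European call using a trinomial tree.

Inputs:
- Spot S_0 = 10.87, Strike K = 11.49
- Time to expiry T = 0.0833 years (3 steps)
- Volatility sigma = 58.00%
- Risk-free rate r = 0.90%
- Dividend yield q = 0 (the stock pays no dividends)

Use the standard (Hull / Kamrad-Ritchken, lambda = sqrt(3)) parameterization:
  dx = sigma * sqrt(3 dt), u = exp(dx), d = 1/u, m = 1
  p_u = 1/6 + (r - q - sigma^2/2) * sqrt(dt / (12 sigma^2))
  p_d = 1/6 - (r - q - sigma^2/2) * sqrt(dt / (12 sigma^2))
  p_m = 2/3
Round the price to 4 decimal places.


Answer: Price = V(0,0) = 0.4931

Derivation:
dt = T/N = 0.027767; dx = sigma*sqrt(3*dt) = 0.167398
u = exp(dx) = 1.182225; d = 1/u = 0.845863
p_u = 0.153463, p_m = 0.666667, p_d = 0.179870
Discount per step: exp(-r*dt) = 0.999750
Stock lattice S(k, j) with j the centered position index:
  k=0: S(0,+0) = 10.8700
  k=1: S(1,-1) = 9.1945; S(1,+0) = 10.8700; S(1,+1) = 12.8508
  k=2: S(2,-2) = 7.7773; S(2,-1) = 9.1945; S(2,+0) = 10.8700; S(2,+1) = 12.8508; S(2,+2) = 15.1925
  k=3: S(3,-3) = 6.5785; S(3,-2) = 7.7773; S(3,-1) = 9.1945; S(3,+0) = 10.8700; S(3,+1) = 12.8508; S(3,+2) = 15.1925; S(3,+3) = 17.9610
Terminal payoffs V(N, j) = max(S_T - K, 0):
  V(3,-3) = 0.000000; V(3,-2) = 0.000000; V(3,-1) = 0.000000; V(3,+0) = 0.000000; V(3,+1) = 1.360784; V(3,+2) = 3.702515; V(3,+3) = 6.470968
Backward induction: V(k, j) = exp(-r*dt) * [p_u * V(k+1, j+1) + p_m * V(k+1, j) + p_d * V(k+1, j-1)]
  V(2,-2) = exp(-r*dt) * [p_u*0.000000 + p_m*0.000000 + p_d*0.000000] = 0.000000
  V(2,-1) = exp(-r*dt) * [p_u*0.000000 + p_m*0.000000 + p_d*0.000000] = 0.000000
  V(2,+0) = exp(-r*dt) * [p_u*1.360784 + p_m*0.000000 + p_d*0.000000] = 0.208778
  V(2,+1) = exp(-r*dt) * [p_u*3.702515 + p_m*1.360784 + p_d*0.000000] = 1.475020
  V(2,+2) = exp(-r*dt) * [p_u*6.470968 + p_m*3.702515 + p_d*1.360784] = 3.705237
  V(1,-1) = exp(-r*dt) * [p_u*0.208778 + p_m*0.000000 + p_d*0.000000] = 0.032032
  V(1,+0) = exp(-r*dt) * [p_u*1.475020 + p_m*0.208778 + p_d*0.000000] = 0.365455
  V(1,+1) = exp(-r*dt) * [p_u*3.705237 + p_m*1.475020 + p_d*0.208778] = 1.589120
  V(0,+0) = exp(-r*dt) * [p_u*1.589120 + p_m*0.365455 + p_d*0.032032] = 0.493147


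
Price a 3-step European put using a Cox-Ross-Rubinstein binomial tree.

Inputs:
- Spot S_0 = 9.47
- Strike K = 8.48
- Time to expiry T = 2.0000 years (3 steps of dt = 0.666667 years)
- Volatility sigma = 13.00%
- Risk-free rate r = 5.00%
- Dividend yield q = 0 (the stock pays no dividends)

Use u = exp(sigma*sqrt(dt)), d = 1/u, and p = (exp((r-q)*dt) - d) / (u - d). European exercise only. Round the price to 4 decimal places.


dt = T/N = 0.666667
u = exp(sigma*sqrt(dt)) = 1.111983; d = 1/u = 0.899295
p = (exp((r-q)*dt) - d) / (u - d) = 0.632854
Discount per step: exp(-r*dt) = 0.967216
Stock lattice S(k, i) with i counting down-moves:
  k=0: S(0,0) = 9.4700
  k=1: S(1,0) = 10.5305; S(1,1) = 8.5163
  k=2: S(2,0) = 11.7097; S(2,1) = 9.4700; S(2,2) = 7.6587
  k=3: S(3,0) = 13.0210; S(3,1) = 10.5305; S(3,2) = 8.5163; S(3,3) = 6.8874
Terminal payoffs V(N, i) = max(K - S_T, 0):
  V(3,0) = 0.000000; V(3,1) = 0.000000; V(3,2) = 0.000000; V(3,3) = 1.592589
Backward induction: V(k, i) = exp(-r*dt) * [p * V(k+1, i) + (1-p) * V(k+1, i+1)].
  V(2,0) = exp(-r*dt) * [p*0.000000 + (1-p)*0.000000] = 0.000000
  V(2,1) = exp(-r*dt) * [p*0.000000 + (1-p)*0.000000] = 0.000000
  V(2,2) = exp(-r*dt) * [p*0.000000 + (1-p)*1.592589] = 0.565543
  V(1,0) = exp(-r*dt) * [p*0.000000 + (1-p)*0.000000] = 0.000000
  V(1,1) = exp(-r*dt) * [p*0.000000 + (1-p)*0.565543] = 0.200830
  V(0,0) = exp(-r*dt) * [p*0.000000 + (1-p)*0.200830] = 0.071316

Answer: Price = V(0,0) = 0.0713


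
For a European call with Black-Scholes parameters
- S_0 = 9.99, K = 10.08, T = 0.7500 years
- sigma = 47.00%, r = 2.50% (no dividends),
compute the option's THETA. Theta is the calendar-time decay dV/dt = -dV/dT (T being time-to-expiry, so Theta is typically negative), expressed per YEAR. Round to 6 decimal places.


Answer: Theta = -1.159872

Derivation:
d1 = 0.2275468359; d2 = -0.1794851039
phi(d1) = 0.3887466960; exp(-qT) = 1.0000000000; exp(-rT) = 0.9814246877
Theta = -S*exp(-qT)*phi(d1)*sigma/(2*sqrt(T)) - r*K*exp(-rT)*N(d2) + q*S*exp(-qT)*N(d1)
N(d1) = 0.5900007228; N(d2) = 0.4287784064; sqrt(T) = 0.8660254038
Term 1 = -9.9900 * 1.0000000000 * 0.3887466960 * 0.4700 / (2 * 0.8660254038) = -1.0538272629
Term 2 = -0.0250 * 10.0800 * 0.9814246877 * 0.4287784064 = -0.1060450558
Term 3 = 0 (no dividend yield, q = 0)
Theta = -1.0538272629 + (-0.1060450558) + (0.0000000000) = -1.159872
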